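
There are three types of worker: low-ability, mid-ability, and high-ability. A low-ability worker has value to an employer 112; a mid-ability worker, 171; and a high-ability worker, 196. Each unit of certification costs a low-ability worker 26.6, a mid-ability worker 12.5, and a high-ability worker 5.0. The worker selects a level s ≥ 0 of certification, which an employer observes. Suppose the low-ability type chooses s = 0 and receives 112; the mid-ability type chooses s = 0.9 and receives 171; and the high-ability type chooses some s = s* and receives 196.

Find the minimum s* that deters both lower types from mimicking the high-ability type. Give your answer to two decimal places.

3.16

Mid-ability type (on-path payoff 171 − 12.5×0.9 = 159.75) won't mimic when 159.75 ≥ 196 − 12.5·s*, i.e. s* ≥ 2.90.
Low-ability type (on-path payoff 112) won't mimic when 112 ≥ 196 − 26.6·s*, i.e. s* ≥ 3.16.
Both must hold, so s* = max(3.16, 2.90) = 3.16. The low-ability type's constraint binds.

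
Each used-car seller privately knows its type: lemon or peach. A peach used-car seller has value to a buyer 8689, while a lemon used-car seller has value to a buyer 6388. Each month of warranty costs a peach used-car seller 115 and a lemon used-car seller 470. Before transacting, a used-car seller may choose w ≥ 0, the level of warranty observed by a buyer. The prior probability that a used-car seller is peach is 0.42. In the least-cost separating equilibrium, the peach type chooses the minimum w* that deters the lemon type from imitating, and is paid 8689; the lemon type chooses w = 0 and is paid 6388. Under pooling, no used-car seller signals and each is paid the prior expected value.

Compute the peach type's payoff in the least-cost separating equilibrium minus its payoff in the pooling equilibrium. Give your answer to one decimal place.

Least-cost separating signal: w* solves 6388 = 8689 − 470·w*, so w* = (8689 − 6388)/470 ≈ 4.8957.
Peach type's separating payoff: 8689 − 115 × w* = 8689 − 115 × (8689 − 6388)/470 = 8689 − 264615/470 ≈ 8125.989.
Pooling payoff: 0.42 × 8689 + 0.58 × 6388 = 7354.42.
Difference: 8125.989 − 7354.42 = 771.569, i.e. 771.6 to one decimal place.
The peach type prefers to separate.

771.6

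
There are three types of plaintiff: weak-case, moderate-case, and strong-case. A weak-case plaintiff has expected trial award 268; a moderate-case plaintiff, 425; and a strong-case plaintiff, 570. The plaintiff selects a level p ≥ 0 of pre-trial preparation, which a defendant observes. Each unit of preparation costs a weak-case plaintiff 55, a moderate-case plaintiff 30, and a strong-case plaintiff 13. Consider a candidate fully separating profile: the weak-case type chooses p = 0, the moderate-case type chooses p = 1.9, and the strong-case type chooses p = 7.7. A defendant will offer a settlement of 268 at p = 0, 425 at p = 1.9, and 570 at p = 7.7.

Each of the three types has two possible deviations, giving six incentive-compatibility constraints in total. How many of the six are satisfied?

Weak-case (own payoff 268): to p=1.9 gives 425 − 55×1.9 = 320.5 → profitable ✗; to p=7.7 gives 570 − 55×7.7 = 146.5 → no gain ✓.
Strong-case (own payoff 570 − 13×7.7 = 469.9): to p=0 gives 268 → no gain ✓; to p=1.9 gives 425 − 13×1.9 = 400.3 → no gain ✓.
Moderate-case (own payoff 425 − 30×1.9 = 368): to p=0 gives 268 → no gain ✓; to p=7.7 gives 570 − 30×7.7 = 339 → no gain ✓.
5 of the 6 constraints hold; not an equilibrium.

5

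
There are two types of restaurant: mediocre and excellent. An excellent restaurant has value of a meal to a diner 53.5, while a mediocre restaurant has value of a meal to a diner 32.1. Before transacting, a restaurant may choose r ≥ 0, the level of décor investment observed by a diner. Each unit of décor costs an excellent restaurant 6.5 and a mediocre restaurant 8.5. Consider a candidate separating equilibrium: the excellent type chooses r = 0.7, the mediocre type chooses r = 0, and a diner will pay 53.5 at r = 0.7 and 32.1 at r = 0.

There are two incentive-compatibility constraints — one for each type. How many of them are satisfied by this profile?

Excellent type: signal → 53.5 − 6.5 × 0.7 = 48.95; deviate to 0 → 32.1. IC holds (48.95 ≥ 32.1).
Mediocre type: stay at 0 → 32.1; mimic → 53.5 − 8.5 × 0.7 = 47.55. IC fails (32.1 < 47.55).
1 of 2 constraints hold, so this profile is not an equilibrium.

1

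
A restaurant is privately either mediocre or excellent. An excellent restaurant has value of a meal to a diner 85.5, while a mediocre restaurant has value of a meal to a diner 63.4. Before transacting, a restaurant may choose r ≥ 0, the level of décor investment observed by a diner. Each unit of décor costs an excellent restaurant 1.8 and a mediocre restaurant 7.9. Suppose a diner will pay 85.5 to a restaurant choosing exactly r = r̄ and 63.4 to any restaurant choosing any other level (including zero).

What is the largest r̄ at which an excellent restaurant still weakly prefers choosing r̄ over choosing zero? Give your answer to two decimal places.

Choosing r̄ yields the excellent type 85.5 − 1.8·r̄; choosing zero yields 63.4.
The excellent type is indifferent at 85.5 − 1.8·r̄ = 63.4, i.e. r̄ = (85.5 − 63.4) / 1.8 ≈ 12.28.
For any r̄ above 12.28 the excellent type would rather pool at zero, so separation collapses.

12.28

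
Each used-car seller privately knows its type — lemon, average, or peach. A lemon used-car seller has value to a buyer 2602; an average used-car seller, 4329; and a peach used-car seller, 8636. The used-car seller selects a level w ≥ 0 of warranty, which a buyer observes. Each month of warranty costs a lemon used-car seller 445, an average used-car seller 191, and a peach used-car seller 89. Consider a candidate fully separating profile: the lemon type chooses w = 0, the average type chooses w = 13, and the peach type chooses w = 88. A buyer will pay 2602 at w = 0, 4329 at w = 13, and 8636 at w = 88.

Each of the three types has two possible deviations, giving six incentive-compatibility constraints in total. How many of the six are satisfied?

Lemon (own payoff 2602): to w=13 gives 4329 − 445×13 = -1456 → no gain ✓; to w=88 gives 8636 − 445×88 = -30524 → no gain ✓.
Average (own payoff 4329 − 191×13 = 1846): to w=0 gives 2602 → profitable ✗; to w=88 gives 8636 − 191×88 = -8172 → no gain ✓.
Peach (own payoff 8636 − 89×88 = 804): to w=0 gives 2602 → profitable ✗; to w=13 gives 4329 − 89×13 = 3172 → profitable ✗.
3 of the 6 constraints hold; not an equilibrium.

3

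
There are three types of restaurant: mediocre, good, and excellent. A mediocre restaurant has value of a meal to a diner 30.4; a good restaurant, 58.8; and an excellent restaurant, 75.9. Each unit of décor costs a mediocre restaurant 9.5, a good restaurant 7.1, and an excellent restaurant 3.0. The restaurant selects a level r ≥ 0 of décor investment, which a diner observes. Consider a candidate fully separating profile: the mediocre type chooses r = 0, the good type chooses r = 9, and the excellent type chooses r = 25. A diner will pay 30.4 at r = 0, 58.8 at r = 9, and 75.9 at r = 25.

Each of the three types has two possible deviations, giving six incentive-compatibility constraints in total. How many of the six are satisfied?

3

Good (own payoff 58.8 − 7.1×9 = -5.1): to r=0 gives 30.4 → profitable ✗; to r=25 gives 75.9 − 7.1×25 = -101.6 → no gain ✓.
Excellent (own payoff 75.9 − 3.0×25 = 0.9): to r=0 gives 30.4 → profitable ✗; to r=9 gives 58.8 − 3.0×9 = 31.8 → profitable ✗.
Mediocre (own payoff 30.4): to r=9 gives 58.8 − 9.5×9 = -26.7 → no gain ✓; to r=25 gives 75.9 − 9.5×25 = -161.6 → no gain ✓.
3 of the 6 constraints hold; not an equilibrium.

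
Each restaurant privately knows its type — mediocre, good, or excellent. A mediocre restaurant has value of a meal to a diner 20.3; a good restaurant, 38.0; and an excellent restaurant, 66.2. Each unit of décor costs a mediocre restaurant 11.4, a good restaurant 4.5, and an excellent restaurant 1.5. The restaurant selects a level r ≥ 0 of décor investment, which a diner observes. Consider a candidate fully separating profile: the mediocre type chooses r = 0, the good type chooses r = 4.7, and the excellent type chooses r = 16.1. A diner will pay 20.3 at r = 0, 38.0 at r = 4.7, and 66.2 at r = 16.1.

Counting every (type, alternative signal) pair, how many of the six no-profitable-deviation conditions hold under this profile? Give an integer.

5

Excellent (own payoff 66.2 − 1.5×16.1 = 42.05): to r=0 gives 20.3 → no gain ✓; to r=4.7 gives 38.0 − 1.5×4.7 = 30.95 → no gain ✓.
Mediocre (own payoff 20.3): to r=4.7 gives 38.0 − 11.4×4.7 = -15.58 → no gain ✓; to r=16.1 gives 66.2 − 11.4×16.1 = -117.34 → no gain ✓.
Good (own payoff 38.0 − 4.5×4.7 = 16.85): to r=0 gives 20.3 → profitable ✗; to r=16.1 gives 66.2 − 4.5×16.1 = -6.25 → no gain ✓.
5 of the 6 constraints hold; not an equilibrium.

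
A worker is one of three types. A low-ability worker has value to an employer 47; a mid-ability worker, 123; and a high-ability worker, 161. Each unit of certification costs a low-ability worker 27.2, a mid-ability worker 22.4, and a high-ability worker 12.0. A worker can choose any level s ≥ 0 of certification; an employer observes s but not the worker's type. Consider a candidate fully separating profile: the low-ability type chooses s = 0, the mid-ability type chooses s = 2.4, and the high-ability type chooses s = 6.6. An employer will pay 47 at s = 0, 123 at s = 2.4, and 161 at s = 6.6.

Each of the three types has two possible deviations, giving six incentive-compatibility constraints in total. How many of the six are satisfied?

Mid-ability (own payoff 123 − 22.4×2.4 = 69.24): to s=0 gives 47 → no gain ✓; to s=6.6 gives 161 − 22.4×6.6 = 13.16 → no gain ✓.
High-ability (own payoff 161 − 12.0×6.6 = 81.8): to s=0 gives 47 → no gain ✓; to s=2.4 gives 123 − 12.0×2.4 = 94.2 → profitable ✗.
Low-ability (own payoff 47): to s=2.4 gives 123 − 27.2×2.4 = 57.72 → profitable ✗; to s=6.6 gives 161 − 27.2×6.6 = -18.52 → no gain ✓.
4 of the 6 constraints hold; not an equilibrium.

4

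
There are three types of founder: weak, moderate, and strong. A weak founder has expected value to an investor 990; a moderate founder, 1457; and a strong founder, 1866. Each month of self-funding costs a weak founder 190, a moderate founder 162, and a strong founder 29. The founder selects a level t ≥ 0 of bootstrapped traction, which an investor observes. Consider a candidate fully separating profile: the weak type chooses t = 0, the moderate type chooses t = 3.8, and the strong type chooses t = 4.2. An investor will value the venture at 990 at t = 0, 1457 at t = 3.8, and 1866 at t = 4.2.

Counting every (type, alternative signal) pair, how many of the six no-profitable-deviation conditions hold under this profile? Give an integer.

3

Weak (own payoff 990): to t=3.8 gives 1457 − 190×3.8 = 735 → no gain ✓; to t=4.2 gives 1866 − 190×4.2 = 1068 → profitable ✗.
Strong (own payoff 1866 − 29×4.2 = 1744.2): to t=0 gives 990 → no gain ✓; to t=3.8 gives 1457 − 29×3.8 = 1346.8 → no gain ✓.
Moderate (own payoff 1457 − 162×3.8 = 841.4): to t=0 gives 990 → profitable ✗; to t=4.2 gives 1866 − 162×4.2 = 1185.6 → profitable ✗.
3 of the 6 constraints hold; not an equilibrium.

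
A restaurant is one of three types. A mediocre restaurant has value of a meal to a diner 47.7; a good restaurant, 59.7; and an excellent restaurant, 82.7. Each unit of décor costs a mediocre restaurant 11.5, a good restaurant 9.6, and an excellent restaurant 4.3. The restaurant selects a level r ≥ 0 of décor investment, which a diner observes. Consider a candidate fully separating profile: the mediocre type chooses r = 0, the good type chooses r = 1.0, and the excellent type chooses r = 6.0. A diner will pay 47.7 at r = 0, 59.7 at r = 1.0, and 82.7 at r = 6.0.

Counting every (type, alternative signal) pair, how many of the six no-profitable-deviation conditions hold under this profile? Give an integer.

Mediocre (own payoff 47.7): to r=1.0 gives 59.7 − 11.5×1.0 = 48.2 → profitable ✗; to r=6.0 gives 82.7 − 11.5×6.0 = 13.7 → no gain ✓.
Excellent (own payoff 82.7 − 4.3×6.0 = 56.9): to r=0 gives 47.7 → no gain ✓; to r=1.0 gives 59.7 − 4.3×1.0 = 55.4 → no gain ✓.
Good (own payoff 59.7 − 9.6×1.0 = 50.1): to r=0 gives 47.7 → no gain ✓; to r=6.0 gives 82.7 − 9.6×6.0 = 25.1 → no gain ✓.
5 of the 6 constraints hold; not an equilibrium.

5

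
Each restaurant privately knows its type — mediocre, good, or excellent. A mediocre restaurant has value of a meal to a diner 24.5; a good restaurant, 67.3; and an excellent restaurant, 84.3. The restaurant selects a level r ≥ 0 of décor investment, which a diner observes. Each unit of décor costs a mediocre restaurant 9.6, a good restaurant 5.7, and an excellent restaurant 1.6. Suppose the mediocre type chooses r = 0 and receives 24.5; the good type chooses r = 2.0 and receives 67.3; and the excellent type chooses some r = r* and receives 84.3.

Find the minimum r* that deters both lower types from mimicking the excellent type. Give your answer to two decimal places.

Mediocre type (on-path payoff 24.5) won't mimic when 24.5 ≥ 84.3 − 9.6·r*, i.e. r* ≥ 6.23.
Good type (on-path payoff 67.3 − 5.7×2.0 = 55.9) won't mimic when 55.9 ≥ 84.3 − 5.7·r*, i.e. r* ≥ 4.98.
Both must hold, so r* = max(6.23, 4.98) = 6.23. The mediocre type's constraint binds.

6.23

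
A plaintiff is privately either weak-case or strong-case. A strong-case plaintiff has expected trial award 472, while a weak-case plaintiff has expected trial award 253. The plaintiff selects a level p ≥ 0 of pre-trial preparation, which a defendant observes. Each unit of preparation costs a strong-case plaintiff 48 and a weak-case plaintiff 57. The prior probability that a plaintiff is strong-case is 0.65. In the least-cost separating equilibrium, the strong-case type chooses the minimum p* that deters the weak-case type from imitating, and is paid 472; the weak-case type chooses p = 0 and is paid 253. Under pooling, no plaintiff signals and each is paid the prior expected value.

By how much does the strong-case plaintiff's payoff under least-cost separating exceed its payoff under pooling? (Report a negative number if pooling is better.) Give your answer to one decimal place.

Least-cost separating signal: p* solves 253 = 472 − 57·p*, so p* = (472 − 253)/57 ≈ 3.8421.
Strong-case type's separating payoff: 472 − 48 × p* = 472 − 48 × (472 − 253)/57 = 472 − 10512/57 ≈ 287.579.
Pooling payoff: 0.65 × 472 + 0.35 × 253 = 395.35.
Difference: 287.579 − 395.35 = -107.771, i.e. -107.8 to one decimal place.
The strong-case type would prefer the pooling outcome.

-107.8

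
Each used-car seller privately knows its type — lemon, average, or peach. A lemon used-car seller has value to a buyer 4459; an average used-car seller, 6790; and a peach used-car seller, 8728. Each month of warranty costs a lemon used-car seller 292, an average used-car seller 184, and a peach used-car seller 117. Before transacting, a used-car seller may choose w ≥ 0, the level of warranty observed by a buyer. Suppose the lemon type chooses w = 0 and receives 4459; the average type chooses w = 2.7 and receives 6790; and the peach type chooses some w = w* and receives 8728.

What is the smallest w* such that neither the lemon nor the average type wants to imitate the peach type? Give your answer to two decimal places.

14.62

Average type (on-path payoff 6790 − 184×2.7 = 6293.2) won't mimic when 6293.2 ≥ 8728 − 184·w*, i.e. w* ≥ 13.23.
Lemon type (on-path payoff 4459) won't mimic when 4459 ≥ 8728 − 292·w*, i.e. w* ≥ 14.62.
Both must hold, so w* = max(14.62, 13.23) = 14.62. The lemon type's constraint binds.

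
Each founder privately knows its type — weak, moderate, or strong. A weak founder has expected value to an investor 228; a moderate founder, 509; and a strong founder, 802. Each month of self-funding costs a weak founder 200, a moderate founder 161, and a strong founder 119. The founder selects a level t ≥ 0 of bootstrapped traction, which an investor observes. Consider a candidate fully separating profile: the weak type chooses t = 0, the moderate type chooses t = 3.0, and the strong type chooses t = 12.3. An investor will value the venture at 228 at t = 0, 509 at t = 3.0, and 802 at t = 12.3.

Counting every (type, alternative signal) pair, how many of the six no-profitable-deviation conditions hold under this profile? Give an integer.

3

Strong (own payoff 802 − 119×12.3 = -661.7): to t=0 gives 228 → profitable ✗; to t=3.0 gives 509 − 119×3.0 = 152 → profitable ✗.
Weak (own payoff 228): to t=3.0 gives 509 − 200×3.0 = -91 → no gain ✓; to t=12.3 gives 802 − 200×12.3 = -1658 → no gain ✓.
Moderate (own payoff 509 − 161×3.0 = 26): to t=0 gives 228 → profitable ✗; to t=12.3 gives 802 − 161×12.3 = -1178.3 → no gain ✓.
3 of the 6 constraints hold; not an equilibrium.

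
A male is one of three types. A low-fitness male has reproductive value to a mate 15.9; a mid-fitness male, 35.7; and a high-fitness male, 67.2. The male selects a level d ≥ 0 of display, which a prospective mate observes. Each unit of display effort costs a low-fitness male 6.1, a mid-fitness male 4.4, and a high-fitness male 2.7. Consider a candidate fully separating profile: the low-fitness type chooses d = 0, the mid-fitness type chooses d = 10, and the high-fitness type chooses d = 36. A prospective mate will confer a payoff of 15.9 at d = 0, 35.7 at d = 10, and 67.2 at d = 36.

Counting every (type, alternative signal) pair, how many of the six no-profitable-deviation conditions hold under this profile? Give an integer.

3

Mid-fitness (own payoff 35.7 − 4.4×10 = -8.3): to d=0 gives 15.9 → profitable ✗; to d=36 gives 67.2 − 4.4×36 = -91.2 → no gain ✓.
High-fitness (own payoff 67.2 − 2.7×36 = -30): to d=0 gives 15.9 → profitable ✗; to d=10 gives 35.7 − 2.7×10 = 8.7 → profitable ✗.
Low-fitness (own payoff 15.9): to d=10 gives 35.7 − 6.1×10 = -25.3 → no gain ✓; to d=36 gives 67.2 − 6.1×36 = -152.4 → no gain ✓.
3 of the 6 constraints hold; not an equilibrium.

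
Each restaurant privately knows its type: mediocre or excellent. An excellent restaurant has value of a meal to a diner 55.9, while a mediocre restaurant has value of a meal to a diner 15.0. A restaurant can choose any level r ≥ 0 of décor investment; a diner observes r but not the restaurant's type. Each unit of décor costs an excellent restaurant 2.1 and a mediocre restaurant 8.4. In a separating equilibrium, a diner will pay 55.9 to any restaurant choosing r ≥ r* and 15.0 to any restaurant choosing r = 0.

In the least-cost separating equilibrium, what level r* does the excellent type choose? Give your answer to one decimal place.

4.9

A mediocre restaurant choosing r = 0 receives 15.0.
Imitating at r* instead would pay 55.9 at cost 8.4·r*, netting 55.9 − 8.4·r*.
Indifference: 15.0 = 55.9 − 8.4·r*, so r* = (55.9 − 15.0) / 8.4 ≈ 4.9.
This is the mediocre type's binding incentive-compatibility constraint; any r ≥ 4.9 sustains separation on that side.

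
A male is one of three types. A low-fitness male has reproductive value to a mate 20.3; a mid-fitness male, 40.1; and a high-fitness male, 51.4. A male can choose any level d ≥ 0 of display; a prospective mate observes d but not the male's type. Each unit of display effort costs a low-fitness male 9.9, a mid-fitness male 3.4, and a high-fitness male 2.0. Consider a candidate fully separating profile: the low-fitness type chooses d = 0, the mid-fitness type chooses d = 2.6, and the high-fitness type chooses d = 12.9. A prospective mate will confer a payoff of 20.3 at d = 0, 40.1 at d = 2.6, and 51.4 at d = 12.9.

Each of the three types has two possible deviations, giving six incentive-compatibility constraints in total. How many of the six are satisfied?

5

Low-fitness (own payoff 20.3): to d=2.6 gives 40.1 − 9.9×2.6 = 14.36 → no gain ✓; to d=12.9 gives 51.4 − 9.9×12.9 = -76.31 → no gain ✓.
Mid-fitness (own payoff 40.1 − 3.4×2.6 = 31.26): to d=0 gives 20.3 → no gain ✓; to d=12.9 gives 51.4 − 3.4×12.9 = 7.54 → no gain ✓.
High-fitness (own payoff 51.4 − 2.0×12.9 = 25.6): to d=0 gives 20.3 → no gain ✓; to d=2.6 gives 40.1 − 2.0×2.6 = 34.9 → profitable ✗.
5 of the 6 constraints hold; not an equilibrium.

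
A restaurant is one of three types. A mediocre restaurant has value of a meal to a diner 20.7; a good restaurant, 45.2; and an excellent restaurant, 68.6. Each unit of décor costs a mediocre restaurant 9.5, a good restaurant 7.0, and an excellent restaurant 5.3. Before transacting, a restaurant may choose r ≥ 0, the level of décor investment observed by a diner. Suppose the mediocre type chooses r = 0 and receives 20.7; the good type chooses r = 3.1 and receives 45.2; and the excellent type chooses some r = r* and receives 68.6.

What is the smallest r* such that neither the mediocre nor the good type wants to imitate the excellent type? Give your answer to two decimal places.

6.44

Good type (on-path payoff 45.2 − 7.0×3.1 = 23.5) won't mimic when 23.5 ≥ 68.6 − 7.0·r*, i.e. r* ≥ 6.44.
Mediocre type (on-path payoff 20.7) won't mimic when 20.7 ≥ 68.6 − 9.5·r*, i.e. r* ≥ 5.04.
Both must hold, so r* = max(5.04, 6.44) = 6.44. The good type's constraint binds.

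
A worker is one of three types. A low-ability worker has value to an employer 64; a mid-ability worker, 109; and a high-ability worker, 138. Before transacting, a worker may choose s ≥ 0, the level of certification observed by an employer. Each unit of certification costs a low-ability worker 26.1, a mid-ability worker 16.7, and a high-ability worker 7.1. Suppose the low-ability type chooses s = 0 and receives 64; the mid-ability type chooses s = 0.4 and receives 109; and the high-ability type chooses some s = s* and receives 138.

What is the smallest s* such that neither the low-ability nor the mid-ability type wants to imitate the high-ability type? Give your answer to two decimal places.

Mid-ability type (on-path payoff 109 − 16.7×0.4 = 102.32) won't mimic when 102.32 ≥ 138 − 16.7·s*, i.e. s* ≥ 2.14.
Low-ability type (on-path payoff 64) won't mimic when 64 ≥ 138 − 26.1·s*, i.e. s* ≥ 2.84.
Both must hold, so s* = max(2.84, 2.14) = 2.84. The low-ability type's constraint binds.

2.84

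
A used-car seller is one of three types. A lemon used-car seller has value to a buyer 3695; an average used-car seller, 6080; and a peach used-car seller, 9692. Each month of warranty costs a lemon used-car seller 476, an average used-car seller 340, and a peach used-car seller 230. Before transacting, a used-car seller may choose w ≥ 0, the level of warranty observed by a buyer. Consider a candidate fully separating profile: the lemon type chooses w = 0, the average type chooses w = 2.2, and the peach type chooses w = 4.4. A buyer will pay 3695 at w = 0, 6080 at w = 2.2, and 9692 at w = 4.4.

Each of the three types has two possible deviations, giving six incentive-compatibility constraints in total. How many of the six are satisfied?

3

Peach (own payoff 9692 − 230×4.4 = 8680): to w=0 gives 3695 → no gain ✓; to w=2.2 gives 6080 − 230×2.2 = 5574 → no gain ✓.
Lemon (own payoff 3695): to w=2.2 gives 6080 − 476×2.2 = 5032.8 → profitable ✗; to w=4.4 gives 9692 − 476×4.4 = 7597.6 → profitable ✗.
Average (own payoff 6080 − 340×2.2 = 5332): to w=0 gives 3695 → no gain ✓; to w=4.4 gives 9692 − 340×4.4 = 8196 → profitable ✗.
3 of the 6 constraints hold; not an equilibrium.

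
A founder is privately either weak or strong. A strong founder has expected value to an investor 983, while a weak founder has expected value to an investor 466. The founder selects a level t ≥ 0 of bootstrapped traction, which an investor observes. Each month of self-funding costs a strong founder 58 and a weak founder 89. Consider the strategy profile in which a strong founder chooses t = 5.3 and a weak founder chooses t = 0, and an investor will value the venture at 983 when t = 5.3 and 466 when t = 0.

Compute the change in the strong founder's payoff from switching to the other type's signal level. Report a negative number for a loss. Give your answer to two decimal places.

-209.60

Playing t = 5.3 the strong founder receives 983 − 58 × 5.3 = 675.6.
Deviating to t = 0 yields 466 instead.
Gain from deviating: 466 − 675.6 = -209.60.
The gain is negative, so the strong type's incentive-compatibility constraint is satisfied.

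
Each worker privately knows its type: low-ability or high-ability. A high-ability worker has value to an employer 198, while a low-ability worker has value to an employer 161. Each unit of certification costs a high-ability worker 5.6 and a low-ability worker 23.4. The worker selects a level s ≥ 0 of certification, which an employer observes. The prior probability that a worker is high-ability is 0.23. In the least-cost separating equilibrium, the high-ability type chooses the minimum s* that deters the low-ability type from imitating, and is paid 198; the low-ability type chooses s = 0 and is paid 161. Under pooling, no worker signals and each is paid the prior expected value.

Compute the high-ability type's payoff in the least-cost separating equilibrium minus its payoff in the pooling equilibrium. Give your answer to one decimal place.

Least-cost separating signal: s* solves 161 = 198 − 23.4·s*, so s* = (198 − 161)/23.4 ≈ 1.5812.
High-ability type's separating payoff: 198 − 5.6 × s* = 198 − 5.6 × (198 − 161)/23.4 = 198 − 207.2/23.4 ≈ 189.145.
Pooling payoff: 0.23 × 198 + 0.77 × 161 = 169.51.
Difference: 189.145 − 169.51 = 19.635, i.e. 19.6 to one decimal place.
The high-ability type prefers to separate.

19.6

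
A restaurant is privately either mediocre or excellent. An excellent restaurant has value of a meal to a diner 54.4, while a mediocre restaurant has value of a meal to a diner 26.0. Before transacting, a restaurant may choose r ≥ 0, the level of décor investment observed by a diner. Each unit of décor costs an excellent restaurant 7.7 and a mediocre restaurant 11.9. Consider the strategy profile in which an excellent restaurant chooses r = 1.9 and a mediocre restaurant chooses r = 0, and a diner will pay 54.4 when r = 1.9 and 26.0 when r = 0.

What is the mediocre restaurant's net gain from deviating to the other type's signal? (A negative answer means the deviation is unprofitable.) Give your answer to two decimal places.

Playing r = 0 the mediocre restaurant receives 26.0.
Deviating to r = 1.9 brings payment 54.4 at cost 11.9 × 1.9 = 22.61, netting 31.79.
Gain from deviating: 31.79 − 26.0 = 5.79.
The gain is positive, so the mediocre type's incentive-compatibility constraint is violated — this profile is not a separating equilibrium.

5.79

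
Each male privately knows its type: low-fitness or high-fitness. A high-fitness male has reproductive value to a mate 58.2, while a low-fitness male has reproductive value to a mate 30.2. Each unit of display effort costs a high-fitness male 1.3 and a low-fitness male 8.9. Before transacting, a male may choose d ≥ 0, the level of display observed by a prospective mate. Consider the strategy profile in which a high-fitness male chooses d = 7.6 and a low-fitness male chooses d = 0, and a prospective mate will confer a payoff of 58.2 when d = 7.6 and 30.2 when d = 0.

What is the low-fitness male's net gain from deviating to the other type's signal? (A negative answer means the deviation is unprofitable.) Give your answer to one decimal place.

-39.6

Playing d = 0 the low-fitness male receives 30.2.
Deviating to d = 7.6 brings payment 58.2 at cost 8.9 × 7.6 = 67.64, netting -9.44.
Gain from deviating: -9.44 − 30.2 = -39.64, i.e. -39.6 to one decimal place.
The gain is negative, so the low-fitness type's incentive-compatibility constraint is satisfied.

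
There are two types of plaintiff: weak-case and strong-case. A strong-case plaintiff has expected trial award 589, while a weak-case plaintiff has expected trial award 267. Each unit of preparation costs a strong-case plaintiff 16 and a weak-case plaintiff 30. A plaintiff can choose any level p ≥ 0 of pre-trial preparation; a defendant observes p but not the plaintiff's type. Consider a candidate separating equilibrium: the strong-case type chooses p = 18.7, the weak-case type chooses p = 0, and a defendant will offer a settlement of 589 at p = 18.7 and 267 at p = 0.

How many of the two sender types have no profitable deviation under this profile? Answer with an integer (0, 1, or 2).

Weak-case type: stay at 0 → 267; mimic → 589 − 30 × 18.7 = 28. IC holds (267 ≥ 28).
Strong-case type: signal → 589 − 16 × 18.7 = 289.8; deviate to 0 → 267. IC holds (289.8 ≥ 267).
2 of 2 constraints hold, so this is a separating equilibrium.

2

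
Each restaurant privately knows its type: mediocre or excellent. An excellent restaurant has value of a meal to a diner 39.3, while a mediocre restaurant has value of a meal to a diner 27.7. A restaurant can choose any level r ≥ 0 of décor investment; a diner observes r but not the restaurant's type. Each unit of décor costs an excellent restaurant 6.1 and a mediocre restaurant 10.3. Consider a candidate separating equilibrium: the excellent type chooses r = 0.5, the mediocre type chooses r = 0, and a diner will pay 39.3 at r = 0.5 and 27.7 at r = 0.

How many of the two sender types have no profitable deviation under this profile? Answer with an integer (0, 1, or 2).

Mediocre type: stay at 0 → 27.7; mimic → 39.3 − 10.3 × 0.5 = 34.15. IC fails (27.7 < 34.15).
Excellent type: signal → 39.3 − 6.1 × 0.5 = 36.25; deviate to 0 → 27.7. IC holds (36.25 ≥ 27.7).
1 of 2 constraints hold, so this profile is not an equilibrium.

1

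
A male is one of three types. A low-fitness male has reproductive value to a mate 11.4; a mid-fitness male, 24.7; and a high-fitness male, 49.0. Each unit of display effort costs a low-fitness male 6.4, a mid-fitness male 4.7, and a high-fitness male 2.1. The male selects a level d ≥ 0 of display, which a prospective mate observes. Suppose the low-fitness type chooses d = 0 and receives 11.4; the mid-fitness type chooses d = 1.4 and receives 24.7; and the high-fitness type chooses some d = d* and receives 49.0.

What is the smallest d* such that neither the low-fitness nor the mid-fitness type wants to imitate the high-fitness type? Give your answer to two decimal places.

Low-fitness type (on-path payoff 11.4) won't mimic when 11.4 ≥ 49.0 − 6.4·d*, i.e. d* ≥ 5.88.
Mid-fitness type (on-path payoff 24.7 − 4.7×1.4 = 18.12) won't mimic when 18.12 ≥ 49.0 − 4.7·d*, i.e. d* ≥ 6.57.
Both must hold, so d* = max(5.88, 6.57) = 6.57. The mid-fitness type's constraint binds.

6.57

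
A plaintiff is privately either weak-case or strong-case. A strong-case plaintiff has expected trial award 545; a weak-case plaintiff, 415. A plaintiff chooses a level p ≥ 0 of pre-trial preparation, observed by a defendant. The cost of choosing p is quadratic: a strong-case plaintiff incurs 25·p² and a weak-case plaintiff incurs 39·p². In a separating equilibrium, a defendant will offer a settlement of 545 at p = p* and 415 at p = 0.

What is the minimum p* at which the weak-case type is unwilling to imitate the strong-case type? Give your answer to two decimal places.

The weak-case type at p = 0 receives 415; imitating at p* yields 545 − 39·p*².
Indifference: 415 = 545 − 39·p*², so p*² = (545 − 415) / 39 ≈ 3.3333.
p* = √3.3333 ≈ 1.83.

1.83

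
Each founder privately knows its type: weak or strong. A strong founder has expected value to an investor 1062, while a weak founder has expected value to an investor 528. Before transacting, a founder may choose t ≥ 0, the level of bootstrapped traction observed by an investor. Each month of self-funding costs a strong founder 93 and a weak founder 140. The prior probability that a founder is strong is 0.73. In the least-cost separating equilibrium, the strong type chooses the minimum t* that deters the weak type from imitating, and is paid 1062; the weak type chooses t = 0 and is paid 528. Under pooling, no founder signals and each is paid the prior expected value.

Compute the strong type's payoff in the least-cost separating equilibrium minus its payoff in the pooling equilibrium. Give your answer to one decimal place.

-210.5

Least-cost separating signal: t* solves 528 = 1062 − 140·t*, so t* = (1062 − 528)/140 ≈ 3.8143.
Strong type's separating payoff: 1062 − 93 × t* = 1062 − 93 × (1062 − 528)/140 = 1062 − 49662/140 ≈ 707.271.
Pooling payoff: 0.73 × 1062 + 0.27 × 528 = 917.82.
Difference: 707.271 − 917.82 = -210.549, i.e. -210.5 to one decimal place.
The strong type would prefer the pooling outcome.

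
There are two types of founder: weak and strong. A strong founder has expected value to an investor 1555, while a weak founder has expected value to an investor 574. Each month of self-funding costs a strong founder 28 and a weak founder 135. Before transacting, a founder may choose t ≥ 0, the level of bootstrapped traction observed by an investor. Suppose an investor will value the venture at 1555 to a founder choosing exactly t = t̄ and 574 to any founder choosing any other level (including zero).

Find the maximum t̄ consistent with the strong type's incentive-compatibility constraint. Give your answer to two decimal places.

35.04

Choosing t̄ yields the strong type 1555 − 28·t̄; choosing zero yields 574.
The strong type is indifferent at 1555 − 28·t̄ = 574, i.e. t̄ = (1555 − 574) / 28 ≈ 35.04.
For any t̄ above 35.04 the strong type would rather pool at zero, so separation collapses.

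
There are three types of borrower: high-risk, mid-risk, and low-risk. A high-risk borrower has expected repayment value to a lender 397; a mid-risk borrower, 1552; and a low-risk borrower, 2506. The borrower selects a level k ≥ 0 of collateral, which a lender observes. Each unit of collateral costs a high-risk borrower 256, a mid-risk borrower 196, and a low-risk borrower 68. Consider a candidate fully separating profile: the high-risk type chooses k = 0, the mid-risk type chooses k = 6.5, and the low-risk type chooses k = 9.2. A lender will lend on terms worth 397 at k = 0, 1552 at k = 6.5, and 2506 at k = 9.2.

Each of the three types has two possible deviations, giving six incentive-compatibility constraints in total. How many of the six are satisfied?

4

Mid-risk (own payoff 1552 − 196×6.5 = 278): to k=0 gives 397 → profitable ✗; to k=9.2 gives 2506 − 196×9.2 = 702.8 → profitable ✗.
Low-risk (own payoff 2506 − 68×9.2 = 1880.4): to k=0 gives 397 → no gain ✓; to k=6.5 gives 1552 − 68×6.5 = 1110 → no gain ✓.
High-risk (own payoff 397): to k=6.5 gives 1552 − 256×6.5 = -112 → no gain ✓; to k=9.2 gives 2506 − 256×9.2 = 150.8 → no gain ✓.
4 of the 6 constraints hold; not an equilibrium.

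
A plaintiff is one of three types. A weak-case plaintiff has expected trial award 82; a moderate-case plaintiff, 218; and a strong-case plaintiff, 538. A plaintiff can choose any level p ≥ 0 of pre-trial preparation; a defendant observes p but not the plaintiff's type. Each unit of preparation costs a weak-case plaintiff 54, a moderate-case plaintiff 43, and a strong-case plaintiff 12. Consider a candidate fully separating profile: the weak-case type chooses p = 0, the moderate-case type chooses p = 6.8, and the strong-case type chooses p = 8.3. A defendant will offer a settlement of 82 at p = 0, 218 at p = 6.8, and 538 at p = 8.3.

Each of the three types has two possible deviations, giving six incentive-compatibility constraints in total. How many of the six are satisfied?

Weak-case (own payoff 82): to p=6.8 gives 218 − 54×6.8 = -149.2 → no gain ✓; to p=8.3 gives 538 − 54×8.3 = 89.8 → profitable ✗.
Moderate-case (own payoff 218 − 43×6.8 = -74.4): to p=0 gives 82 → profitable ✗; to p=8.3 gives 538 − 43×8.3 = 181.1 → profitable ✗.
Strong-case (own payoff 538 − 12×8.3 = 438.4): to p=0 gives 82 → no gain ✓; to p=6.8 gives 218 − 12×6.8 = 136.4 → no gain ✓.
3 of the 6 constraints hold; not an equilibrium.

3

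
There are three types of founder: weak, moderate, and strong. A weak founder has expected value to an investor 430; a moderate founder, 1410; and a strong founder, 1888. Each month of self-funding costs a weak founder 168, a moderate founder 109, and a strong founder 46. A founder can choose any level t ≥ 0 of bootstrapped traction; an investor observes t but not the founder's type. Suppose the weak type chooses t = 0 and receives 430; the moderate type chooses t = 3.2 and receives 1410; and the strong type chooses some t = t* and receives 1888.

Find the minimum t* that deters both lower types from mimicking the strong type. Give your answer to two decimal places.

Moderate type (on-path payoff 1410 − 109×3.2 = 1061.2) won't mimic when 1061.2 ≥ 1888 − 109·t*, i.e. t* ≥ 7.59.
Weak type (on-path payoff 430) won't mimic when 430 ≥ 1888 − 168·t*, i.e. t* ≥ 8.68.
Both must hold, so t* = max(8.68, 7.59) = 8.68. The weak type's constraint binds.

8.68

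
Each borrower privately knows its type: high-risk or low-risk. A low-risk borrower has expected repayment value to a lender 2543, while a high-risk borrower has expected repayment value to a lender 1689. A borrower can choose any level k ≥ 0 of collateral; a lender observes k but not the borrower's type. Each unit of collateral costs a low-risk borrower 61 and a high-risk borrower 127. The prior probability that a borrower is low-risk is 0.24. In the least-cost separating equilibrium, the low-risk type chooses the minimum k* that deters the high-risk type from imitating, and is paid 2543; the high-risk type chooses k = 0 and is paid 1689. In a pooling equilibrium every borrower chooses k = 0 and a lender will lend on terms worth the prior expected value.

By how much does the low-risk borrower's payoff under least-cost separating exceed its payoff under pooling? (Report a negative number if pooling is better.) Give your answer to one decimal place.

238.9

Least-cost separating signal: k* solves 1689 = 2543 − 127·k*, so k* = (2543 − 1689)/127 ≈ 6.7244.
Low-risk type's separating payoff: 2543 − 61 × k* = 2543 − 61 × (2543 − 1689)/127 = 2543 − 52094/127 ≈ 2132.811.
Pooling payoff: 0.24 × 2543 + 0.76 × 1689 = 1893.96.
Difference: 2132.811 − 1893.96 = 238.851, i.e. 238.9 to one decimal place.
The low-risk type prefers to separate.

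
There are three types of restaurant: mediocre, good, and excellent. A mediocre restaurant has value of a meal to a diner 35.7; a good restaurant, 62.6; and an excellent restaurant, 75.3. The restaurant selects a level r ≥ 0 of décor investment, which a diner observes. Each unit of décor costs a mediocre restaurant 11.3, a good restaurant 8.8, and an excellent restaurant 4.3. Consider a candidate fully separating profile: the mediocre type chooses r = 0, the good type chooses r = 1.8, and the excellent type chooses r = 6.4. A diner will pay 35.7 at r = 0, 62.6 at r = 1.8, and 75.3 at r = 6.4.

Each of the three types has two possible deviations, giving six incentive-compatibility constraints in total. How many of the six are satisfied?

4

Excellent (own payoff 75.3 − 4.3×6.4 = 47.78): to r=0 gives 35.7 → no gain ✓; to r=1.8 gives 62.6 − 4.3×1.8 = 54.86 → profitable ✗.
Good (own payoff 62.6 − 8.8×1.8 = 46.76): to r=0 gives 35.7 → no gain ✓; to r=6.4 gives 75.3 − 8.8×6.4 = 18.98 → no gain ✓.
Mediocre (own payoff 35.7): to r=1.8 gives 62.6 − 11.3×1.8 = 42.26 → profitable ✗; to r=6.4 gives 75.3 − 11.3×6.4 = 2.98 → no gain ✓.
4 of the 6 constraints hold; not an equilibrium.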